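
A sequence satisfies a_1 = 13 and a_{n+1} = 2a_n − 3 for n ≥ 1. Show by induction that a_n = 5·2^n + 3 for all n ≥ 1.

Base case: a_1 = 13, and 5·2^1 + 3 = 10 + 3 = 13.
Assume a_m = 5·2^m + 3 for some m ≥ 1.
Then a_{m+1} = 2a_m − 3 = 2·(5·2^m + 3) − 3 = 10·2^m + 6 − 3 = 5·2^{m+1} + 3.
So the formula holds for m+1, and by induction a_n = 5·2^n + 3 for all n ≥ 1.

a_n = 5·2^n + 3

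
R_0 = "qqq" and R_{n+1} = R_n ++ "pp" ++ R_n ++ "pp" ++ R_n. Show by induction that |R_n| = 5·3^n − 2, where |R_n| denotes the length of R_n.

Base case: |R_0| = 3, and 5·3^0 − 2 = 3.
Assume |R_r| = 5·3^r − 2.
Then |R_{r+1}| = 3|R_r| + 4 = 3(5·3^r − 2) + 4 = 5·3^{r+1} − 6 + 4 = 5·3^{r+1} − 2.
This completes the inductive step, so |R_n| = 5·3^n − 2 for all n ≥ 0.

|R_n| = 5·3^n − 2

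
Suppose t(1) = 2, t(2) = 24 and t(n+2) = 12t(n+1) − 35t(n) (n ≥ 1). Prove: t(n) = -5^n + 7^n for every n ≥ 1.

Base cases: t(1) = 2 and -5^1 + 7^1 = 2; t(2) = 24 and -5^2 + 7^2 = 24.
Assume t(i) = -5^i + 7^i for all 1 ≤ i ≤ j, where j ≥ 2.
Then t(j+1) = 12t(j) − 35t(j−1) = 12·(-5^j + 7^j) − 35·(-5^{j−1} + 7^{j−1}) = -(12·5 − 35)5^{j−1} + (12·7 − 35)7^{j−1} = -25·5^{j−1} + 49·7^{j−1} = -5^{j+1} + 7^{j+1}.
This completes the inductive step, so t(n) = -5^n + 7^n for all n ≥ 1.

t(n) = -5^n + 7^n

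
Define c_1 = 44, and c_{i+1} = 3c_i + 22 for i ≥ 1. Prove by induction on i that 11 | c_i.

Base case: c_1 = 44 = 11·4, so 11 | c_1.
Assume 11 | c_m, so c_m = 11t for some integer t.
Then c_{m+1} = 3c_m + 22 = 3·(11t) + 22 = 11(3t + 2), so 11 | c_{m+1}.
By induction, 11 | c_i for all i ≥ 1.

11 | c_i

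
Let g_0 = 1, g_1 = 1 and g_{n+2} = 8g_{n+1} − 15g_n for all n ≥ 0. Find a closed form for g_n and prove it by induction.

Claim: g_n = 2·3^n − 5^n.

Base cases: g_0 = 1 and 2·3^0 − 5^0 = 1; g_1 = 1 and 2·3^1 − 5^1 = 1.
Assume g_i = 2·3^i − 5^i for all 0 ≤ i ≤ j, where j ≥ 1.
Then g_{j+1} = 8g_j − 15g_{j−1} = 8·(2·3^j − 5^j) − 15·(2·3^{j−1} − 5^{j−1}) = 2·(8·3 − 15)3^{j−1} − (8·5 − 15)5^{j−1} = 18·3^{j−1} − 25·5^{j−1} = 2·3^{j+1} − 5^{j+1}.
This completes the inductive step, so g_n = 2·3^n − 5^n for all n ≥ 0.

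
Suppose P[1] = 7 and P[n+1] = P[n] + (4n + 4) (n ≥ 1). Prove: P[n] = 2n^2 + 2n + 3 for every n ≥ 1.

Base case: P[1] = 7, and 2·1^2 + 2·1 + 3 = 7.
Assume P[j] = 2j^2 + 2j + 3.
Then P[j+1] = P[j] + (4j + 4) = (2j^2 + 2j + 3) + (4j + 4) = 2j^2 + 6j + 7,
and 2·(j+1)^2 + 2·(j+1) + 3 = 2j^2 + 6j + 7.
Hence P[n] = 2n^2 + 2n + 3 for every n ≥ 1, by induction.

P[n] = 2n^2 + 2n + 3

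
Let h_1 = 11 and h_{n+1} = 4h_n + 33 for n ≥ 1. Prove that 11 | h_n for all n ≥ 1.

Base case: h_1 = 11 = 11·1, so 11 | h_1.
Assume 11 | h_k, so h_k = 11t for some integer t.
Then h_{k+1} = 4h_k + 33 = 4·(11t) + 33 = 11(4t + 3), so 11 | h_{k+1}.
Hence 11 | h_n for every n ≥ 1, by induction.

11 | h_n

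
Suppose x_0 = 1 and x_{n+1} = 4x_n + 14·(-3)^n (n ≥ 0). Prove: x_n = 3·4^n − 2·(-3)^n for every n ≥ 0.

Base case: x_0 = 1, and 3·4^0 − 2·(-3)^0 = 3 − 2 = 1.
Assume x_k = 3·4^k − 2·(-3)^k for some k ≥ 0.
Then x_{k+1} = 4x_k + 14·(-3)^k = 4·(3·4^k − 2·(-3)^k) + 14·(-3)^k = 3·4^{k+1} − 8·(-3)^k + 14·(-3)^k = 3·4^{k+1} + 6·(-3)^k = 3·4^{k+1} − 2·(-3)^{k+1}.
By induction, x_n = 3·4^n − 2·(-3)^n for all n ≥ 0.

x_n = 3·4^n − 2·(-3)^n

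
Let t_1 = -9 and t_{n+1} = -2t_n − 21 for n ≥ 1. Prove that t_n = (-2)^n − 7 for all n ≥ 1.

Base case: t_1 = -9, and (-2)^1 − 7 = -2 − 7 = -9.
Assume t_j = (-2)^j − 7 for some j ≥ 1.
Then t_{j+1} = -2t_j − 21 = -2·((-2)^j − 7) − 21 = -2·(-2)^j + 14 − 21 = (-2)^{j+1} − 7.
So the formula holds for j+1, and by induction t_n = (-2)^n − 7 for all n ≥ 1.

t_n = (-2)^n − 7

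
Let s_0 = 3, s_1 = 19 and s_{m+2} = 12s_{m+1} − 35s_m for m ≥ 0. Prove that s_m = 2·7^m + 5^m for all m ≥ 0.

Base cases: s_0 = 3 and 2·7^0 + 5^0 = 3; s_1 = 19 and 2·7^1 + 5^1 = 19.
Assume s_j = 2·7^j + 5^j for all 0 ≤ j ≤ k, where k ≥ 1.
Then s_{k+1} = 12s_k − 35s_{k−1} = 12·(2·7^k + 5^k) − 35·(2·7^{k−1} + 5^{k−1}) = 2·(12·7 − 35)7^{k−1} + (12·5 − 35)5^{k−1} = 98·7^{k−1} + 25·5^{k−1} = 2·7^{k+1} + 5^{k+1}.
Hence s_m = 2·7^m + 5^m for every m ≥ 0, by strong induction.

s_m = 2·7^m + 5^m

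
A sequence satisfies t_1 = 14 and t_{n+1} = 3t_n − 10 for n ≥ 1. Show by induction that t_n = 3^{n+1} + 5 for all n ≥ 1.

Base case: t_1 = 14, and 3^{1+1} + 5 = 9 + 5 = 14.
Assume t_k = 3^{k+1} + 5 for some k ≥ 1.
Then t_{k+1} = 3t_k − 10 = 3·(3^{k+1} + 5) − 10 = 3^{k+2} + 15 − 10 = 3^{k+2} + 5.
By induction, t_n = 3^{n+1} + 5 for all n ≥ 1.

t_n = 3^{n+1} + 5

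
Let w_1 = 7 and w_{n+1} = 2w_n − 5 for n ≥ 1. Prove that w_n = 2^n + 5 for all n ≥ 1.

Base case: w_1 = 7, and 2^1 + 5 = 2 + 5 = 7.
Assume w_r = 2^r + 5 for some r ≥ 1.
Then w_{r+1} = 2w_r − 5 = 2·(2^r + 5) − 5 = 2^{r+1} + 10 − 5 = 2^{r+1} + 5.
Hence w_n = 2^n + 5 for every n ≥ 1, by induction.

w_n = 2^n + 5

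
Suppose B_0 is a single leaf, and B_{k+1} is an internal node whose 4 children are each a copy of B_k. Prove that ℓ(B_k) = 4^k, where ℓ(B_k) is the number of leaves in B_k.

Base case: ℓ(B_0) = 1, and 4^0 = 1.
Assume ℓ(B_m) = 4^m.
Then ℓ(B_{m+1}) = 4·ℓ(B_m) = 4·4^m = 4^{m+1}.
This completes the inductive step, so ℓ(B_k) = 4^k for all k ≥ 0.

ℓ(B_k) = 4^k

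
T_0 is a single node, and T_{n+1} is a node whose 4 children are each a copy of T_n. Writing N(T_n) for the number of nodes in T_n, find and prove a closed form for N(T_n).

Claim: N(T_n) = (4^{n+1} − 1)/3.

Base case: N(T_0) = 1, and (4^{0+1} − 1)/3 = 1.
Assume N(T_m) = (4^{m+1} − 1)/3.
Then N(T_{m+1}) = 1 + 4N(T_m) = 1 + 4·(4^{m+1} − 1)/3 = 1 + (4^{m+2} − 4)/3 = (3 + 4^{m+2} − 4)/3 = (4^{m+2} − 1)/3.
This completes the inductive step, so N(T_n) = (4^{n+1} − 1)/3 for all n ≥ 0.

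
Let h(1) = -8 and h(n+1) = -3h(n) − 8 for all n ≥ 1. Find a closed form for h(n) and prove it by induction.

Claim: h(n) = 2·(-3)^n − 2.

Base case: h(1) = -8, and 2·(-3)^1 − 2 = -6 − 2 = -8.
Assume h(j) = 2·(-3)^j − 2 for some j ≥ 1.
Then h(j+1) = -3h(j) − 8 = -3·(2·(-3)^j − 2) − 8 = -6·(-3)^j + 6 − 8 = 2·(-3)^{j+1} − 2.
This completes the inductive step, so h(n) = 2·(-3)^n − 2 for all n ≥ 1.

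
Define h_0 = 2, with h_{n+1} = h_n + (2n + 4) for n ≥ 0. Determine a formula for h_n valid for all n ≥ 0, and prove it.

Claim: h_n = n^2 + 3n + 2.

Base case: h_0 = 2, and 0^2 + 3·0 + 2 = 2.
Assume h_j = j^2 + 3j + 2.
Then h_{j+1} = h_j + (2j + 4) = (j^2 + 3j + 2) + (2j + 4) = j^2 + 5j + 6,
and (j+1)^2 + 3·(j+1) + 2 = j^2 + 5j + 6.
By induction, h_n = n^2 + 3n + 2 for all n ≥ 0.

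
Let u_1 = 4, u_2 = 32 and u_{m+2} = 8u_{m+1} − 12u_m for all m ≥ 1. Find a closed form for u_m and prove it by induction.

Claim: u_m = 6^m − 2^m.

Base cases: u_1 = 4 and 6^1 − 2^1 = 4; u_2 = 32 and 6^2 − 2^2 = 32.
Assume u_i = 6^i − 2^i for all 1 ≤ i ≤ j, where j ≥ 2.
Then u_{j+1} = 8u_j − 12u_{j−1} = 8·(6^j − 2^j) − 12·(6^{j−1} − 2^{j−1}) = (8·6 − 12)6^{j−1} − (8·2 − 12)2^{j−1} = 36·6^{j−1} − 4·2^{j−1} = 6^{j+1} − 2^{j+1}.
By strong induction, u_m = 6^m − 2^m for all m ≥ 1.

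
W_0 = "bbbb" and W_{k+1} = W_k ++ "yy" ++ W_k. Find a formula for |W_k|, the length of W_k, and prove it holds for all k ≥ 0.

Claim: |W_k| = 6·2^k − 2.

Base case: |W_0| = 4, and 6·2^0 − 2 = 4.
Assume |W_m| = 6·2^m − 2.
Then |W_{m+1}| = |W_m| + 2 + |W_m| = 2|W_m| + 2 = 2(6·2^m − 2) + 2 = 6·2^{m+1} − 4 + 2 = 6·2^{m+1} − 2.
So the formula holds for m+1, and by induction |W_k| = 6·2^k − 2 for all k ≥ 0.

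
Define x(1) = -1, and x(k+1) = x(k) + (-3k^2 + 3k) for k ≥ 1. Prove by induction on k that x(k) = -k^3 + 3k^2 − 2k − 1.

Base case: x(1) = -1, and -1^3 + 3·1^2 − 2·1 − 1 = -1.
Assume x(j) = -j^3 + 3j^2 − 2j − 1.
Then x(j+1) = x(j) + (-3j^2 + 3j) = (-j^3 + 3j^2 − 2j − 1) + (-3j^2 + 3j) = -j^3 + j − 1,
and -(j+1)^3 + 3·(j+1)^2 − 2·(j+1) − 1 = -j^3 + j − 1.
Hence x(k) = -k^3 + 3k^2 − 2k − 1 for every k ≥ 1, by induction.

x(k) = -k^3 + 3k^2 − 2k − 1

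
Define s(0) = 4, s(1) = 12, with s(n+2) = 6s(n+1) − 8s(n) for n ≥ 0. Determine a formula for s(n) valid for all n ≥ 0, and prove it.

Claim: s(n) = 2·2^n + 2·4^n.

Base cases: s(0) = 4 and 2·2^0 + 2·4^0 = 4; s(1) = 12 and 2·2^1 + 2·4^1 = 12.
Assume s(j) = 2·2^j + 2·4^j for all 0 ≤ j ≤ r, where r ≥ 1.
Then s(r+1) = 6s(r) − 8s(r−1) = 6·(2·2^r + 2·4^r) − 8·(2·2^{r−1} + 2·4^{r−1}) = 2·(6·2 − 8)2^{r−1} + 2·(6·4 − 8)4^{r−1} = 8·2^{r−1} + 32·4^{r−1} = 2·2^{r+1} + 2·4^{r+1}.
This completes the inductive step, so s(n) = 2·2^n + 2·4^n for all n ≥ 0.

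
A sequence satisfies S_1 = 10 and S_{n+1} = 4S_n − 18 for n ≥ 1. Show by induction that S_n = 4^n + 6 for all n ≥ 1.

Base case: S_1 = 10, and 4^1 + 6 = 4 + 6 = 10.
Assume S_j = 4^j + 6 for some j ≥ 1.
Then S_{j+1} = 4S_j − 18 = 4·(4^j + 6) − 18 = 4^{j+1} + 24 − 18 = 4^{j+1} + 6.
So the formula holds for j+1, and by induction S_n = 4^n + 6 for all n ≥ 1.

S_n = 4^n + 6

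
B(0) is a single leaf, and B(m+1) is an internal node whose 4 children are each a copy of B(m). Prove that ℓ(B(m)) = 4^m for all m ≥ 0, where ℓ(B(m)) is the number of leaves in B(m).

Base case: ℓ(B(0)) = 1, and 4^0 = 1.
Assume ℓ(B(r)) = 4^r.
Then ℓ(B(r+1)) = 4·ℓ(B(r)) = 4·4^r = 4^{r+1}.
Hence ℓ(B(m)) = 4^m for every m ≥ 0, by induction.

ℓ(B(m)) = 4^m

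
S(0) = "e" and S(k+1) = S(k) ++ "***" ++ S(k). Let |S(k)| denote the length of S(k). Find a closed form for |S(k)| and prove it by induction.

Claim: |S(k)| = 2^{k+2} − 3.

Base case: |S(0)| = 1, and 2^{0+2} − 3 = 1.
Assume |S(j)| = 2^{j+2} − 3.
Then |S(j+1)| = |S(j)| + 3 + |S(j)| = 2|S(j)| + 3 = 2(2^{j+2} − 3) + 3 = 2^{j+3} − 6 + 3 = 2^{j+3} − 3.
This completes the inductive step, so |S(k)| = 2^{k+2} − 3 for all k ≥ 0.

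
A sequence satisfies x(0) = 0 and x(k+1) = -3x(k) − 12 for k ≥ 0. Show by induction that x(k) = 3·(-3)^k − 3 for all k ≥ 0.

Base case: x(0) = 0, and 3·(-3)^0 − 3 = 3 − 3 = 0.
Assume x(j) = 3·(-3)^j − 3 for some j ≥ 0.
Then x(j+1) = -3x(j) − 12 = -3·(3·(-3)^j − 3) − 12 = -9·(-3)^j + 9 − 12 = 3·(-3)^{j+1} − 3.
Hence x(k) = 3·(-3)^k − 3 for every k ≥ 0, by induction.

x(k) = 3·(-3)^k − 3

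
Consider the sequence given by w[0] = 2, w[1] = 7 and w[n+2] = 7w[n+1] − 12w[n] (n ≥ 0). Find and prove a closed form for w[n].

Claim: w[n] = 4^n + 3^n.

Base cases: w[0] = 2 and 4^0 + 3^0 = 2; w[1] = 7 and 4^1 + 3^1 = 7.
Assume w[j] = 4^j + 3^j for all 0 ≤ j ≤ k, where k ≥ 1.
Then w[k+1] = 7w[k] − 12w[k−1] = 7·(4^k + 3^k) − 12·(4^{k−1} + 3^{k−1}) = (7·4 − 12)4^{k−1} + (7·3 − 12)3^{k−1} = 16·4^{k−1} + 9·3^{k−1} = 4^{k+1} + 3^{k+1}.
Hence w[n] = 4^n + 3^n for every n ≥ 0, by strong induction.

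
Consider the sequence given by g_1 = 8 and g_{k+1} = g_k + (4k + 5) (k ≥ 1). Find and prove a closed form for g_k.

Claim: g_k = 2k^2 + 3k + 3.

Base case: g_1 = 8, and 2·1^2 + 3·1 + 3 = 8.
Assume g_r = 2r^2 + 3r + 3.
Then g_{r+1} = g_r + (4r + 5) = (2r^2 + 3r + 3) + (4r + 5) = 2r^2 + 7r + 8,
and 2·(r+1)^2 + 3·(r+1) + 3 = 2r^2 + 7r + 8.
This completes the inductive step, so g_k = 2k^2 + 3k + 3 for all k ≥ 1.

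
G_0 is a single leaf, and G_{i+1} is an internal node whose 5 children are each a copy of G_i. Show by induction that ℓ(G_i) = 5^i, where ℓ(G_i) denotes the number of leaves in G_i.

Base case: ℓ(G_0) = 1, and 5^0 = 1.
Assume ℓ(G_r) = 5^r.
Then ℓ(G_{r+1}) = 5·ℓ(G_r) = 5·5^r = 5^{r+1}.
So the formula holds for r+1, and by induction ℓ(G_i) = 5^i for all i ≥ 0.

ℓ(G_i) = 5^i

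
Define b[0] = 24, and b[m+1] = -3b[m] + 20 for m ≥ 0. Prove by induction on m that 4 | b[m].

Base case: b[0] = 24 = 4·6, so 4 | b[0].
Assume 4 | b[k], so b[k] = 4t for some integer t.
Then b[k+1] = -3b[k] + 20 = -3·(4t) + 20 = 4(-3t + 5), so 4 | b[k+1].
So the property holds for k+1, and by induction 4 | b[m] for all m ≥ 0.

4 | b[m]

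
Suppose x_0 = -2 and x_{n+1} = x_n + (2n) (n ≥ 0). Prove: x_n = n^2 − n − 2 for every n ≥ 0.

Base case: x_0 = -2, and 0^2 − 0 − 2 = -2.
Assume x_r = r^2 − r − 2.
Then x_{r+1} = x_r + (2r) = (r^2 − r − 2) + (2r) = r^2 + r − 2,
and (r+1)^2 − (r+1) − 2 = r^2 + r − 2.
By induction, x_n = n^2 − n − 2 for all n ≥ 0.

x_n = n^2 − n − 2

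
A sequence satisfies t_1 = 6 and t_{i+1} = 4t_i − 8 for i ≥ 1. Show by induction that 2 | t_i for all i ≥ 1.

Base case: t_1 = 6 = 2·3, so 2 | t_1.
Assume 2 | t_k, so t_k = 2s for some integer s.
Then t_{k+1} = 4t_k − 8 = 4·(2s) − 8 = 2(4s − 4), so 2 | t_{k+1}.
By induction, 2 | t_i for all i ≥ 1.

2 | t_i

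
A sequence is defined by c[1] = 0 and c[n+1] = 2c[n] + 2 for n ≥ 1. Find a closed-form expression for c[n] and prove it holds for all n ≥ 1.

Claim: c[n] = 2^n − 2.

Base case: c[1] = 0, and 2^1 − 2 = 2 − 2 = 0.
Assume c[j] = 2^j − 2 for some j ≥ 1.
Then c[j+1] = 2c[j] + 2 = 2·(2^j − 2) + 2 = 2^{j+1} − 4 + 2 = 2^{j+1} − 2.
Hence c[n] = 2^n − 2 for every n ≥ 1, by induction.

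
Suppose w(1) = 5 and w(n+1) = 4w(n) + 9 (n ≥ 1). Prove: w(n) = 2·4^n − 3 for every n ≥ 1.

Base case: w(1) = 5, and 2·4^1 − 3 = 8 − 3 = 5.
Assume w(r) = 2·4^r − 3 for some r ≥ 1.
Then w(r+1) = 4w(r) + 9 = 4·(2·4^r − 3) + 9 = 8·4^r − 12 + 9 = 2·4^{r+1} − 3.
Hence w(n) = 2·4^n − 3 for every n ≥ 1, by induction.

w(n) = 2·4^n − 3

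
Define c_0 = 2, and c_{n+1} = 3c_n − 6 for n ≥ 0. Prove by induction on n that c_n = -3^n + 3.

Base case: c_0 = 2, and -3^0 + 3 = -1 + 3 = 2.
Assume c_j = -3^j + 3 for some j ≥ 0.
Then c_{j+1} = 3c_j − 6 = 3·(-3^j + 3) − 6 = -3^{j+1} + 9 − 6 = -3^{j+1} + 3.
This completes the inductive step, so c_n = -3^n + 3 for all n ≥ 0.

c_n = -3^n + 3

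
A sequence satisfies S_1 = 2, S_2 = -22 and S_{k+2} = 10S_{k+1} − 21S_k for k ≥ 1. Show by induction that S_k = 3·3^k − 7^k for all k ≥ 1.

Base cases: S_1 = 2 and 3·3^1 − 7^1 = 2; S_2 = -22 and 3·3^2 − 7^2 = -22.
Assume S_j = 3·3^j − 7^j for all 1 ≤ j ≤ m, where m ≥ 2.
Then S_{m+1} = 10S_m − 21S_{m−1} = 10·(3·3^m − 7^m) − 21·(3·3^{m−1} − 7^{m−1}) = 3·(10·3 − 21)3^{m−1} − (10·7 − 21)7^{m−1} = 27·3^{m−1} − 49·7^{m−1} = 3·3^{m+1} − 7^{m+1}.
So the formula holds for m+1, and by strong induction S_k = 3·3^k − 7^k for all k ≥ 1.

S_k = 3·3^k − 7^k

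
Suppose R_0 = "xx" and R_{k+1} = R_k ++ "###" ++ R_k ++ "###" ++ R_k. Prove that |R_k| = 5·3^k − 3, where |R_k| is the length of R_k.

Base case: |R_0| = 2, and 5·3^0 − 3 = 2.
Assume |R_m| = 5·3^m − 3.
Then |R_{m+1}| = 3|R_m| + 6 = 3(5·3^m − 3) + 6 = 5·3^{m+1} − 9 + 6 = 5·3^{m+1} − 3.
This completes the inductive step, so |R_k| = 5·3^k − 3 for all k ≥ 0.

|R_k| = 5·3^k − 3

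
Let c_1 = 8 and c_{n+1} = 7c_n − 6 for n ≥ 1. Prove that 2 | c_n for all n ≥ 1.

Base case: c_1 = 8 = 2·4, so 2 | c_1.
Assume 2 | c_k, so c_k = 2t for some integer t.
Then c_{k+1} = 7c_k − 6 = 7·(2t) − 6 = 2(7t − 3), so 2 | c_{k+1}.
By induction, 2 | c_n for all n ≥ 1.

2 | c_n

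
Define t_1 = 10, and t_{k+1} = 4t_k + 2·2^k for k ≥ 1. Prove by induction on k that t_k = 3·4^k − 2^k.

Base case: t_1 = 10, and 3·4^1 − 2^1 = 12 − 2 = 10.
Assume t_r = 3·4^r − 2^r for some r ≥ 1.
Then t_{r+1} = 4t_r + 2·2^r = 4·(3·4^r − 2^r) + 2·2^r = 3·4^{r+1} − 4·2^r + 2·2^r = 3·4^{r+1} − 2·2^r = 3·4^{r+1} − 2^{r+1}.
This completes the inductive step, so t_k = 3·4^k − 2^k for all k ≥ 1.

t_k = 3·4^k − 2^k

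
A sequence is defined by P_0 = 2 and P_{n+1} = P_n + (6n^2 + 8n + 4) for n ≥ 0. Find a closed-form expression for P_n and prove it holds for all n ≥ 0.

Claim: P_n = 2n^3 + n^2 + n + 2.

Base case: P_0 = 2, and 2·0^3 + 0^2 + 0 + 2 = 2.
Assume P_j = 2j^3 + j^2 + j + 2.
Then P_{j+1} = P_j + (6j^2 + 8j + 4) = (2j^3 + j^2 + j + 2) + (6j^2 + 8j + 4) = 2j^3 + 7j^2 + 9j + 6,
and 2·(j+1)^3 + (j+1)^2 + (j+1) + 2 = 2j^3 + 7j^2 + 9j + 6.
This completes the inductive step, so P_n = 2n^3 + n^2 + n + 2 for all n ≥ 0.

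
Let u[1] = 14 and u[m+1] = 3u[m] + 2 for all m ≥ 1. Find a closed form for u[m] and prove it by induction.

Claim: u[m] = 5·3^m − 1.

Base case: u[1] = 14, and 5·3^1 − 1 = 15 − 1 = 14.
Assume u[j] = 5·3^j − 1 for some j ≥ 1.
Then u[j+1] = 3u[j] + 2 = 3·(5·3^j − 1) + 2 = 15·3^j − 3 + 2 = 5·3^{j+1} − 1.
By induction, u[m] = 5·3^m − 1 for all m ≥ 1.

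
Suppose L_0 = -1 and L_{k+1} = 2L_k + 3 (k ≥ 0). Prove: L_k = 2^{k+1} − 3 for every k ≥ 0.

Base case: L_0 = -1, and 2^{0+1} − 3 = 2 − 3 = -1.
Assume L_m = 2^{m+1} − 3 for some m ≥ 0.
Then L_{m+1} = 2L_m + 3 = 2·(2^{m+1} − 3) + 3 = 2^{m+2} − 6 + 3 = 2^{m+2} − 3.
By induction, L_k = 2^{k+1} − 3 for all k ≥ 0.

L_k = 2^{k+1} − 3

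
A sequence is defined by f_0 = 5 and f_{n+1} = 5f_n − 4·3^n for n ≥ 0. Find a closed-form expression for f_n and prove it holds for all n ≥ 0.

Claim: f_n = 3·5^n + 2·3^n.

Base case: f_0 = 5, and 3·5^0 + 2·3^0 = 3 + 2 = 5.
Assume f_r = 3·5^r + 2·3^r for some r ≥ 0.
Then f_{r+1} = 5f_r − 4·3^r = 5·(3·5^r + 2·3^r) − 4·3^r = 3·5^{r+1} + 10·3^r − 4·3^r = 3·5^{r+1} + 6·3^r = 3·5^{r+1} + 2·3^{r+1}.
So the formula holds for r+1, and by induction f_n = 3·5^n + 2·3^n for all n ≥ 0.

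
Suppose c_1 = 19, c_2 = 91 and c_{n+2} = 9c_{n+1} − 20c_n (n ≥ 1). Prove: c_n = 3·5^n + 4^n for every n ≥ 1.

Base cases: c_1 = 19 and 3·5^1 + 4^1 = 19; c_2 = 91 and 3·5^2 + 4^2 = 91.
Assume c_j = 3·5^j + 4^j for all 1 ≤ j ≤ r, where r ≥ 2.
Then c_{r+1} = 9c_r − 20c_{r−1} = 9·(3·5^r + 4^r) − 20·(3·5^{r−1} + 4^{r−1}) = 3·(9·5 − 20)5^{r−1} + (9·4 − 20)4^{r−1} = 75·5^{r−1} + 16·4^{r−1} = 3·5^{r+1} + 4^{r+1}.
So the formula holds for r+1, and by strong induction c_n = 3·5^n + 4^n for all n ≥ 1.

c_n = 3·5^n + 4^n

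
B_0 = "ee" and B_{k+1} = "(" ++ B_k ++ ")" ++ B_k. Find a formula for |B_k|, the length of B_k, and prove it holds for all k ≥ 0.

Claim: |B_k| = 2^{k+2} − 2.

Base case: |B_0| = 2, and 2^{0+2} − 2 = 2.
Assume |B_m| = 2^{m+2} − 2.
Then |B_{m+1}| = 1 + |B_m| + 1 + |B_m| = 2|B_m| + 2 = 2(2^{m+2} − 2) + 2 = 2^{m+3} − 4 + 2 = 2^{m+3} − 2.
By induction, |B_k| = 2^{k+2} − 2 for all k ≥ 0.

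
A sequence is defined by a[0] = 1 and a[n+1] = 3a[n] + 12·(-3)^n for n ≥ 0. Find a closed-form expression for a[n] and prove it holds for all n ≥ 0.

Claim: a[n] = 3·3^n − 2·(-3)^n.

Base case: a[0] = 1, and 3·3^0 − 2·(-3)^0 = 3 − 2 = 1.
Assume a[j] = 3·3^j − 2·(-3)^j for some j ≥ 0.
Then a[j+1] = 3a[j] + 12·(-3)^j = 3·(3·3^j − 2·(-3)^j) + 12·(-3)^j = 3·3^{j+1} − 6·(-3)^j + 12·(-3)^j = 3·3^{j+1} + 6·(-3)^j = 3·3^{j+1} − 2·(-3)^{j+1}.
So the formula holds for j+1, and by induction a[n] = 3·3^n − 2·(-3)^n for all n ≥ 0.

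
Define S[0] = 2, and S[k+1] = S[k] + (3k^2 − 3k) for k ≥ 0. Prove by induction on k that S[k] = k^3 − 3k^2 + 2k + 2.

Base case: S[0] = 2, and 0^3 − 3·0^2 + 2·0 + 2 = 2.
Assume S[j] = j^3 − 3j^2 + 2j + 2.
Then S[j+1] = S[j] + (3j^2 − 3j) = (j^3 − 3j^2 + 2j + 2) + (3j^2 − 3j) = j^3 − j + 2,
and (j+1)^3 − 3·(j+1)^2 + 2·(j+1) + 2 = j^3 − j + 2.
Hence S[k] = k^3 − 3k^2 + 2k + 2 for every k ≥ 0, by induction.

S[k] = k^3 − 3k^2 + 2k + 2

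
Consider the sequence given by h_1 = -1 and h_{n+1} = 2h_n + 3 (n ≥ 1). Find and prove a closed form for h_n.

Claim: h_n = 2^n − 3.

Base case: h_1 = -1, and 2^1 − 3 = 2 − 3 = -1.
Assume h_m = 2^m − 3 for some m ≥ 1.
Then h_{m+1} = 2h_m + 3 = 2·(2^m − 3) + 3 = 2^{m+1} − 6 + 3 = 2^{m+1} − 3.
So the formula holds for m+1, and by induction h_n = 2^n − 3 for all n ≥ 1.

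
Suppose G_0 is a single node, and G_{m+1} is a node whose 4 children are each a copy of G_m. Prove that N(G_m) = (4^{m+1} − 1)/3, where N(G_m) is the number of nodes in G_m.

Base case: N(G_0) = 1, and (4^{0+1} − 1)/3 = 1.
Assume N(G_k) = (4^{k+1} − 1)/3.
Then N(G_{k+1}) = 1 + 4N(G_k) = 1 + 4·(4^{k+1} − 1)/3 = 1 + (4^{k+2} − 4)/3 = (3 + 4^{k+2} − 4)/3 = (4^{k+2} − 1)/3.
So the formula holds for k+1, and by induction N(G_m) = (4^{m+1} − 1)/3 for all m ≥ 0.

N(G_m) = (4^{m+1} − 1)/3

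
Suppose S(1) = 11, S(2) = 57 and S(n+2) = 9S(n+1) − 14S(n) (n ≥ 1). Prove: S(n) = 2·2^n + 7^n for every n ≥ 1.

Base cases: S(1) = 11 and 2·2^1 + 7^1 = 11; S(2) = 57 and 2·2^2 + 7^2 = 57.
Assume S(i) = 2·2^i + 7^i for all 1 ≤ i ≤ j, where j ≥ 2.
Then S(j+1) = 9S(j) − 14S(j−1) = 9·(2·2^j + 7^j) − 14·(2·2^{j−1} + 7^{j−1}) = 2·(9·2 − 14)2^{j−1} + (9·7 − 14)7^{j−1} = 8·2^{j−1} + 49·7^{j−1} = 2·2^{j+1} + 7^{j+1}.
So the formula holds for j+1, and by strong induction S(n) = 2·2^n + 7^n for all n ≥ 1.

S(n) = 2·2^n + 7^n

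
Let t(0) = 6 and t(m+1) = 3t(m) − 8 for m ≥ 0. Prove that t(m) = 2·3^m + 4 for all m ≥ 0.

Base case: t(0) = 6, and 2·3^0 + 4 = 2 + 4 = 6.
Assume t(k) = 2·3^k + 4 for some k ≥ 0.
Then t(k+1) = 3t(k) − 8 = 3·(2·3^k + 4) − 8 = 6·3^k + 12 − 8 = 2·3^{k+1} + 4.
So the formula holds for k+1, and by induction t(m) = 2·3^m + 4 for all m ≥ 0.

t(m) = 2·3^m + 4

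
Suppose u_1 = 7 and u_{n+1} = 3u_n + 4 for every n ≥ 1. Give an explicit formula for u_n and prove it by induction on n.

Claim: u_n = 3^{n+1} − 2.

Base case: u_1 = 7, and 3^{1+1} − 2 = 9 − 2 = 7.
Assume u_k = 3^{k+1} − 2 for some k ≥ 1.
Then u_{k+1} = 3u_k + 4 = 3·(3^{k+1} − 2) + 4 = 3^{k+2} − 6 + 4 = 3^{k+2} − 2.
This completes the inductive step, so u_n = 3^{n+1} − 2 for all n ≥ 1.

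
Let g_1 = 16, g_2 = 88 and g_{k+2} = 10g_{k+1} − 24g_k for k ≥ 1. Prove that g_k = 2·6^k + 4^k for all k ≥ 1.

Base cases: g_1 = 16 and 2·6^1 + 4^1 = 16; g_2 = 88 and 2·6^2 + 4^2 = 88.
Assume g_j = 2·6^j + 4^j for all 1 ≤ j ≤ r, where r ≥ 2.
Then g_{r+1} = 10g_r − 24g_{r−1} = 10·(2·6^r + 4^r) − 24·(2·6^{r−1} + 4^{r−1}) = 2·(10·6 − 24)6^{r−1} + (10·4 − 24)4^{r−1} = 72·6^{r−1} + 16·4^{r−1} = 2·6^{r+1} + 4^{r+1}.
This completes the inductive step, so g_k = 2·6^k + 4^k for all k ≥ 1.

g_k = 2·6^k + 4^k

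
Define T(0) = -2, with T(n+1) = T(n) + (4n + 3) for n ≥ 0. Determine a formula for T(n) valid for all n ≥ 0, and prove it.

Claim: T(n) = 2n^2 + n − 2.

Base case: T(0) = -2, and 2·0^2 + 0 − 2 = -2.
Assume T(j) = 2j^2 + j − 2.
Then T(j+1) = T(j) + (4j + 3) = (2j^2 + j − 2) + (4j + 3) = 2j^2 + 5j + 1,
and 2·(j+1)^2 + (j+1) − 2 = 2j^2 + 5j + 1.
Hence T(n) = 2n^2 + n − 2 for every n ≥ 0, by induction.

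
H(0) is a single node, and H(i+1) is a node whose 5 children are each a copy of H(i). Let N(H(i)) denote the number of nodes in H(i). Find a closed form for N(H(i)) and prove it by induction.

Claim: N(H(i)) = (5^{i+1} − 1)/4.

Base case: N(H(0)) = 1, and (5^{0+1} − 1)/4 = 1.
Assume N(H(m)) = (5^{m+1} − 1)/4.
Then N(H(m+1)) = 1 + 5N(H(m)) = 1 + 5·(5^{m+1} − 1)/4 = 1 + (5^{m+2} − 5)/4 = (4 + 5^{m+2} − 5)/4 = (5^{m+2} − 1)/4.
By induction, N(H(i)) = (5^{i+1} − 1)/4 for all i ≥ 0.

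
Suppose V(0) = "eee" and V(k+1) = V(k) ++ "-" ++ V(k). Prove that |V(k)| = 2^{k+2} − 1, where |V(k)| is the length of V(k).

Base case: |V(0)| = 3, and 2^{0+2} − 1 = 3.
Assume |V(m)| = 2^{m+2} − 1.
Then |V(m+1)| = |V(m)| + 1 + |V(m)| = 2|V(m)| + 1 = 2(2^{m+2} − 1) + 1 = 2^{m+3} − 2 + 1 = 2^{m+3} − 1.
Hence |V(k)| = 2^{k+2} − 1 for every k ≥ 0, by induction.

|V(k)| = 2^{k+2} − 1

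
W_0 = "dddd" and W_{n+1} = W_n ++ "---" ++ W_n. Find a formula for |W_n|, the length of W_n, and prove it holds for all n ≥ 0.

Claim: |W_n| = 7·2^n − 3.

Base case: |W_0| = 4, and 7·2^0 − 3 = 4.
Assume |W_m| = 7·2^m − 3.
Then |W_{m+1}| = |W_m| + 3 + |W_m| = 2|W_m| + 3 = 2(7·2^m − 3) + 3 = 7·2^{m+1} − 6 + 3 = 7·2^{m+1} − 3.
So the formula holds for m+1, and by induction |W_n| = 7·2^n − 3 for all n ≥ 0.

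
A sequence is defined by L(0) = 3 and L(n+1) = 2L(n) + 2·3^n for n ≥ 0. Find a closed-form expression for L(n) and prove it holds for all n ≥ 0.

Claim: L(n) = 2^n + 2·3^n.

Base case: L(0) = 3, and 2^0 + 2·3^0 = 1 + 2 = 3.
Assume L(k) = 2^k + 2·3^k for some k ≥ 0.
Then L(k+1) = 2L(k) + 2·3^k = 2·(2^k + 2·3^k) + 2·3^k = 2^{k+1} + 4·3^k + 2·3^k = 2^{k+1} + 6·3^k = 2^{k+1} + 2·3^{k+1}.
By induction, L(n) = 2^n + 2·3^n for all n ≥ 0.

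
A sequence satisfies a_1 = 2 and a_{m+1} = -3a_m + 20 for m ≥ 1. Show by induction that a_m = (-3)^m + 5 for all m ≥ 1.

Base case: a_1 = 2, and (-3)^1 + 5 = -3 + 5 = 2.
Assume a_r = (-3)^r + 5 for some r ≥ 1.
Then a_{r+1} = -3a_r + 20 = -3·((-3)^r + 5) + 20 = -3·(-3)^r − 15 + 20 = (-3)^{r+1} + 5.
Hence a_m = (-3)^m + 5 for every m ≥ 1, by induction.

a_m = (-3)^m + 5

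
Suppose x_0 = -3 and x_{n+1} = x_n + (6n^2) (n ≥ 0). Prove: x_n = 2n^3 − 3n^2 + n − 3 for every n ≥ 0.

Base case: x_0 = -3, and 2·0^3 − 3·0^2 + 0 − 3 = -3.
Assume x_j = 2j^3 − 3j^2 + j − 3.
Then x_{j+1} = x_j + (6j^2) = (2j^3 − 3j^2 + j − 3) + (6j^2) = 2j^3 + 3j^2 + j − 3,
and 2·(j+1)^3 − 3·(j+1)^2 + (j+1) − 3 = 2j^3 + 3j^2 + j − 3.
By induction, x_n = 2n^3 − 3n^2 + n − 3 for all n ≥ 0.

x_n = 2n^3 − 3n^2 + n − 3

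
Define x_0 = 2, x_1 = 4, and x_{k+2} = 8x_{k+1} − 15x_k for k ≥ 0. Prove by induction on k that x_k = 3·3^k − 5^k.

Base cases: x_0 = 2 and 3·3^0 − 5^0 = 2; x_1 = 4 and 3·3^1 − 5^1 = 4.
Assume x_i = 3·3^i − 5^i for all 0 ≤ i ≤ j, where j ≥ 1.
Then x_{j+1} = 8x_j − 15x_{j−1} = 8·(3·3^j − 5^j) − 15·(3·3^{j−1} − 5^{j−1}) = 3·(8·3 − 15)3^{j−1} − (8·5 − 15)5^{j−1} = 27·3^{j−1} − 25·5^{j−1} = 3·3^{j+1} − 5^{j+1}.
So the formula holds for j+1, and by strong induction x_k = 3·3^k − 5^k for all k ≥ 0.

x_k = 3·3^k − 5^k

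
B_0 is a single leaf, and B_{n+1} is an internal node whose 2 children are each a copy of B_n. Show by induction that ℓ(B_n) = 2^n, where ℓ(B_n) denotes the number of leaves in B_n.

Base case: ℓ(B_0) = 1, and 2^0 = 1.
Assume ℓ(B_k) = 2^k.
Then ℓ(B_{k+1}) = 2·ℓ(B_k) = 2·2^k = 2^{k+1}.
So the formula holds for k+1, and by induction ℓ(B_n) = 2^n for all n ≥ 0.

ℓ(B_n) = 2^n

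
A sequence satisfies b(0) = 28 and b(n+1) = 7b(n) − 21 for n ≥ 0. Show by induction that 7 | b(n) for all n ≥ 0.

Base case: b(0) = 28 = 7·4, so 7 | b(0).
Assume 7 | b(j), so b(j) = 7t for some integer t.
Then b(j+1) = 7b(j) − 21 = 7·(7t) − 21 = 7(7t − 3), so 7 | b(j+1).
Hence 7 | b(n) for every n ≥ 0, by induction.

7 | b(n)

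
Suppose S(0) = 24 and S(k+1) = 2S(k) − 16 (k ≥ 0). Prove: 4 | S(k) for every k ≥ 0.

Base case: S(0) = 24 = 4·6, so 4 | S(0).
Assume 4 | S(j), so S(j) = 4t for some integer t.
Then S(j+1) = 2S(j) − 16 = 2·(4t) − 16 = 4(2t − 4), so 4 | S(j+1).
This completes the inductive step, so 4 | S(k) for all k ≥ 0.

4 | S(k)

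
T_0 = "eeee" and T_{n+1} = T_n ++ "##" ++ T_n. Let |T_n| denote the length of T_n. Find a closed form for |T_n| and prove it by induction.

Claim: |T_n| = 6·2^n − 2.

Base case: |T_0| = 4, and 6·2^0 − 2 = 4.
Assume |T_r| = 6·2^r − 2.
Then |T_{r+1}| = |T_r| + 2 + |T_r| = 2|T_r| + 2 = 2(6·2^r − 2) + 2 = 6·2^{r+1} − 4 + 2 = 6·2^{r+1} − 2.
By induction, |T_n| = 6·2^n − 2 for all n ≥ 0.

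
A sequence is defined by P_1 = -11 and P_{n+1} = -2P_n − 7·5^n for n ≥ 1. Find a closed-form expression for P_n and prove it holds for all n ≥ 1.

Claim: P_n = 3·(-2)^n − 5^n.

Base case: P_1 = -11, and 3·(-2)^1 − 5^1 = -6 − 5 = -11.
Assume P_m = 3·(-2)^m − 5^m for some m ≥ 1.
Then P_{m+1} = -2P_m − 7·5^m = -2·(3·(-2)^m − 5^m) − 7·5^m = 3·(-2)^{m+1} + 2·5^m − 7·5^m = 3·(-2)^{m+1} − 5·5^m = 3·(-2)^{m+1} − 5^{m+1}.
By induction, P_n = 3·(-2)^n − 5^n for all n ≥ 1.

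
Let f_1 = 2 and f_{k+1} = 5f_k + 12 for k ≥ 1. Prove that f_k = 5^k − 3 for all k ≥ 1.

Base case: f_1 = 2, and 5^1 − 3 = 5 − 3 = 2.
Assume f_r = 5^r − 3 for some r ≥ 1.
Then f_{r+1} = 5f_r + 12 = 5·(5^r − 3) + 12 = 5^{r+1} − 15 + 12 = 5^{r+1} − 3.
This completes the inductive step, so f_k = 5^k − 3 for all k ≥ 1.

f_k = 5^k − 3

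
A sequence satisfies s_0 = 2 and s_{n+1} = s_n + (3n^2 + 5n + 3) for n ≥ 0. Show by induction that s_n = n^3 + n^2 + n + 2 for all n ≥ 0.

Base case: s_0 = 2, and 0^3 + 0^2 + 0 + 2 = 2.
Assume s_j = j^3 + j^2 + j + 2.
Then s_{j+1} = s_j + (3j^2 + 5j + 3) = (j^3 + j^2 + j + 2) + (3j^2 + 5j + 3) = j^3 + 4j^2 + 6j + 5,
and (j+1)^3 + (j+1)^2 + (j+1) + 2 = j^3 + 4j^2 + 6j + 5.
This completes the inductive step, so s_n = n^3 + n^2 + n + 2 for all n ≥ 0.

s_n = n^3 + n^2 + n + 2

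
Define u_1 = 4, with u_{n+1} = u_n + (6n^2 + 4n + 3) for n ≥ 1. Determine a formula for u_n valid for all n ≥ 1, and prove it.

Claim: u_n = 2n^3 − n^2 + 2n + 1.

Base case: u_1 = 4, and 2·1^3 − 1^2 + 2·1 + 1 = 4.
Assume u_j = 2j^3 − j^2 + 2j + 1.
Then u_{j+1} = u_j + (6j^2 + 4j + 3) = (2j^3 − j^2 + 2j + 1) + (6j^2 + 4j + 3) = 2j^3 + 5j^2 + 6j + 4,
and 2·(j+1)^3 − (j+1)^2 + 2·(j+1) + 1 = 2j^3 + 5j^2 + 6j + 4.
This completes the inductive step, so u_n = 2n^3 − n^2 + 2n + 1 for all n ≥ 1.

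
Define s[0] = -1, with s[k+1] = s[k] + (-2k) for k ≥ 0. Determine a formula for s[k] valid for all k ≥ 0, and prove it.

Claim: s[k] = -k^2 + k − 1.

Base case: s[0] = -1, and -0^2 + 0 − 1 = -1.
Assume s[r] = -r^2 + r − 1.
Then s[r+1] = s[r] + (-2r) = (-r^2 + r − 1) + (-2r) = -r^2 − r − 1,
and -(r+1)^2 + (r+1) − 1 = -r^2 − r − 1.
By induction, s[k] = -k^2 + k − 1 for all k ≥ 0.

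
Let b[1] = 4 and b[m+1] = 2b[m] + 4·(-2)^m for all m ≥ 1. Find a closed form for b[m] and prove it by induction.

Claim: b[m] = 2^m − (-2)^m.

Base case: b[1] = 4, and 2^1 − (-2)^1 = 2 + 2 = 4.
Assume b[r] = 2^r − (-2)^r for some r ≥ 1.
Then b[r+1] = 2b[r] + 4·(-2)^r = 2·(2^r − (-2)^r) + 4·(-2)^r = 2^{r+1} − 2·(-2)^r + 4·(-2)^r = 2^{r+1} + 2·(-2)^r = 2^{r+1} − (-2)^{r+1}.
Hence b[m] = 2^m − (-2)^m for every m ≥ 1, by induction.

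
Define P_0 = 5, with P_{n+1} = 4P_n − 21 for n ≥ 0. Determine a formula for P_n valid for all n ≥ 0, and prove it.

Claim: P_n = -2·4^n + 7.

Base case: P_0 = 5, and -2·4^0 + 7 = -2 + 7 = 5.
Assume P_j = -2·4^j + 7 for some j ≥ 0.
Then P_{j+1} = 4P_j − 21 = 4·(-2·4^j + 7) − 21 = -8·4^j + 28 − 21 = -2·4^{j+1} + 7.
So the formula holds for j+1, and by induction P_n = -2·4^n + 7 for all n ≥ 0.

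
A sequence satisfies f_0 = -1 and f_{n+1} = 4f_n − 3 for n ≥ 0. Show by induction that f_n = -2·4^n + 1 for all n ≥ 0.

Base case: f_0 = -1, and -2·4^0 + 1 = -2 + 1 = -1.
Assume f_r = -2·4^r + 1 for some r ≥ 0.
Then f_{r+1} = 4f_r − 3 = 4·(-2·4^r + 1) − 3 = -8·4^r + 4 − 3 = -2·4^{r+1} + 1.
This completes the inductive step, so f_n = -2·4^n + 1 for all n ≥ 0.

f_n = -2·4^n + 1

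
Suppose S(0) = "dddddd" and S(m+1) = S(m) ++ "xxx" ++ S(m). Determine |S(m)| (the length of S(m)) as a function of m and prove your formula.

Claim: |S(m)| = 9·2^m − 3.

Base case: |S(0)| = 6, and 9·2^0 − 3 = 6.
Assume |S(j)| = 9·2^j − 3.
Then |S(j+1)| = |S(j)| + 3 + |S(j)| = 2|S(j)| + 3 = 2(9·2^j − 3) + 3 = 9·2^{j+1} − 6 + 3 = 9·2^{j+1} − 3.
So the formula holds for j+1, and by induction |S(m)| = 9·2^m − 3 for all m ≥ 0.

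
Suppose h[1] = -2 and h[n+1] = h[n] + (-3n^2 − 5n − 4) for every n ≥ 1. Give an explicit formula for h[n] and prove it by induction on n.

Claim: h[n] = -n^3 − n^2 − 2n + 2.

Base case: h[1] = -2, and -1^3 − 1^2 − 2·1 + 2 = -2.
Assume h[m] = -m^3 − m^2 − 2m + 2.
Then h[m+1] = h[m] + (-3m^2 − 5m − 4) = (-m^3 − m^2 − 2m + 2) + (-3m^2 − 5m − 4) = -m^3 − 4m^2 − 7m − 2,
and -(m+1)^3 − (m+1)^2 − 2·(m+1) + 2 = -m^3 − 4m^2 − 7m − 2.
Hence h[n] = -n^3 − n^2 − 2n + 2 for every n ≥ 1, by induction.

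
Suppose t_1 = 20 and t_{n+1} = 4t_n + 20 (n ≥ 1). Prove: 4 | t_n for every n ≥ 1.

Base case: t_1 = 20 = 4·5, so 4 | t_1.
Assume 4 | t_m, so t_m = 4s for some integer s.
Then t_{m+1} = 4t_m + 20 = 4·(4s) + 20 = 4(4s + 5), so 4 | t_{m+1}.
Hence 4 | t_n for every n ≥ 1, by induction.

4 | t_n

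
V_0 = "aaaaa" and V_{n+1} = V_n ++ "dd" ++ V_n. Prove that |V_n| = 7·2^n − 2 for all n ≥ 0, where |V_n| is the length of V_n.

Base case: |V_0| = 5, and 7·2^0 − 2 = 5.
Assume |V_m| = 7·2^m − 2.
Then |V_{m+1}| = |V_m| + 2 + |V_m| = 2|V_m| + 2 = 2(7·2^m − 2) + 2 = 7·2^{m+1} − 4 + 2 = 7·2^{m+1} − 2.
This completes the inductive step, so |V_n| = 7·2^n − 2 for all n ≥ 0.

|V_n| = 7·2^n − 2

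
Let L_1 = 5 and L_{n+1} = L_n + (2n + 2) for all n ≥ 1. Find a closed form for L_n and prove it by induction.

Claim: L_n = n^2 + n + 3.

Base case: L_1 = 5, and 1^2 + 1 + 3 = 5.
Assume L_k = k^2 + k + 3.
Then L_{k+1} = L_k + (2k + 2) = (k^2 + k + 3) + (2k + 2) = k^2 + 3k + 5,
and (k+1)^2 + (k+1) + 3 = k^2 + 3k + 5.
Hence L_n = n^2 + n + 3 for every n ≥ 1, by induction.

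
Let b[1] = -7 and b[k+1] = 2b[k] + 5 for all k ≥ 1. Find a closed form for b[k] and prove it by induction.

Claim: b[k] = -2^k − 5.

Base case: b[1] = -7, and -2^1 − 5 = -2 − 5 = -7.
Assume b[m] = -2^m − 5 for some m ≥ 1.
Then b[m+1] = 2b[m] + 5 = 2·(-2^m − 5) + 5 = -2^{m+1} − 10 + 5 = -2^{m+1} − 5.
This completes the inductive step, so b[k] = -2^k − 5 for all k ≥ 1.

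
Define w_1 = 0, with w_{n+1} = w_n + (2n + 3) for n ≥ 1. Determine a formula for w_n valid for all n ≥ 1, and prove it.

Claim: w_n = n^2 + 2n − 3.

Base case: w_1 = 0, and 1^2 + 2·1 − 3 = 0.
Assume w_k = k^2 + 2k − 3.
Then w_{k+1} = w_k + (2k + 3) = (k^2 + 2k − 3) + (2k + 3) = k^2 + 4k,
and (k+1)^2 + 2·(k+1) − 3 = k^2 + 4k.
This completes the inductive step, so w_n = n^2 + 2n − 3 for all n ≥ 1.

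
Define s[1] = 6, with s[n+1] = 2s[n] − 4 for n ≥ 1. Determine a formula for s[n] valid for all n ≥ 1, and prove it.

Claim: s[n] = 2^n + 4.

Base case: s[1] = 6, and 2^1 + 4 = 2 + 4 = 6.
Assume s[r] = 2^r + 4 for some r ≥ 1.
Then s[r+1] = 2s[r] − 4 = 2·(2^r + 4) − 4 = 2^{r+1} + 8 − 4 = 2^{r+1} + 4.
This completes the inductive step, so s[n] = 2^n + 4 for all n ≥ 1.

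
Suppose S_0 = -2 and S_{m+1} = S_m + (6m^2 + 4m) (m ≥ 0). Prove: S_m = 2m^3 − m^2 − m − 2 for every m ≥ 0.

Base case: S_0 = -2, and 2·0^3 − 0^2 − 0 − 2 = -2.
Assume S_r = 2r^3 − r^2 − r − 2.
Then S_{r+1} = S_r + (6r^2 + 4r) = (2r^3 − r^2 − r − 2) + (6r^2 + 4r) = 2r^3 + 5r^2 + 3r − 2,
and 2·(r+1)^3 − (r+1)^2 − (r+1) − 2 = 2r^3 + 5r^2 + 3r − 2.
By induction, S_m = 2m^3 − m^2 − m − 2 for all m ≥ 0.

S_m = 2m^3 − m^2 − m − 2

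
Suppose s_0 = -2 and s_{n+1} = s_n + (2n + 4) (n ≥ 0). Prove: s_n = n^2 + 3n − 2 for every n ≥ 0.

Base case: s_0 = -2, and 0^2 + 3·0 − 2 = -2.
Assume s_r = r^2 + 3r − 2.
Then s_{r+1} = s_r + (2r + 4) = (r^2 + 3r − 2) + (2r + 4) = r^2 + 5r + 2,
and (r+1)^2 + 3·(r+1) − 2 = r^2 + 5r + 2.
By induction, s_n = n^2 + 3n − 2 for all n ≥ 0.

s_n = n^2 + 3n − 2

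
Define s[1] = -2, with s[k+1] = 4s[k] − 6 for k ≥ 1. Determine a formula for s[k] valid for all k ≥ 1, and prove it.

Claim: s[k] = -4^k + 2.

Base case: s[1] = -2, and -4^1 + 2 = -4 + 2 = -2.
Assume s[j] = -4^j + 2 for some j ≥ 1.
Then s[j+1] = 4s[j] − 6 = 4·(-4^j + 2) − 6 = -4^{j+1} + 8 − 6 = -4^{j+1} + 2.
Hence s[k] = -4^k + 2 for every k ≥ 1, by induction.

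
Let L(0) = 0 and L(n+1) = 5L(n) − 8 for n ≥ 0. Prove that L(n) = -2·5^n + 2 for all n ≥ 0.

Base case: L(0) = 0, and -2·5^0 + 2 = -2 + 2 = 0.
Assume L(k) = -2·5^k + 2 for some k ≥ 0.
Then L(k+1) = 5L(k) − 8 = 5·(-2·5^k + 2) − 8 = -10·5^k + 10 − 8 = -2·5^{k+1} + 2.
So the formula holds for k+1, and by induction L(n) = -2·5^n + 2 for all n ≥ 0.

L(n) = -2·5^n + 2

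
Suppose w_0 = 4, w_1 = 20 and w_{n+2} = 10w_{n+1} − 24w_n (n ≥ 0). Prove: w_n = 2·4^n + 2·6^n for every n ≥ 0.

Base cases: w_0 = 4 and 2·4^0 + 2·6^0 = 4; w_1 = 20 and 2·4^1 + 2·6^1 = 20.
Assume w_j = 2·4^j + 2·6^j for all 0 ≤ j ≤ r, where r ≥ 1.
Then w_{r+1} = 10w_r − 24w_{r−1} = 10·(2·4^r + 2·6^r) − 24·(2·4^{r−1} + 2·6^{r−1}) = 2·(10·4 − 24)4^{r−1} + 2·(10·6 − 24)6^{r−1} = 32·4^{r−1} + 72·6^{r−1} = 2·4^{r+1} + 2·6^{r+1}.
This completes the inductive step, so w_n = 2·4^n + 2·6^n for all n ≥ 0.

w_n = 2·4^n + 2·6^n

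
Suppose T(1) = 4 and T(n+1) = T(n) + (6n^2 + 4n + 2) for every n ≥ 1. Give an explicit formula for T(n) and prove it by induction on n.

Claim: T(n) = 2n^3 − n^2 + n + 2.

Base case: T(1) = 4, and 2·1^3 − 1^2 + 1 + 2 = 4.
Assume T(m) = 2m^3 − m^2 + m + 2.
Then T(m+1) = T(m) + (6m^2 + 4m + 2) = (2m^3 − m^2 + m + 2) + (6m^2 + 4m + 2) = 2m^3 + 5m^2 + 5m + 4,
and 2·(m+1)^3 − (m+1)^2 + (m+1) + 2 = 2m^3 + 5m^2 + 5m + 4.
Hence T(n) = 2n^3 − n^2 + n + 2 for every n ≥ 1, by induction.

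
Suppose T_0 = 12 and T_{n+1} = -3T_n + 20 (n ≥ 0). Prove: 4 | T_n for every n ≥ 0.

Base case: T_0 = 12 = 4·3, so 4 | T_0.
Assume 4 | T_r, so T_r = 4t for some integer t.
Then T_{r+1} = -3T_r + 20 = -3·(4t) + 20 = 4(-3t + 5), so 4 | T_{r+1}.
By induction, 4 | T_n for all n ≥ 0.

4 | T_n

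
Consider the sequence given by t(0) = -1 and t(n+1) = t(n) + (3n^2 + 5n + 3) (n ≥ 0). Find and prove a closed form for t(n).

Claim: t(n) = n^3 + n^2 + n − 1.

Base case: t(0) = -1, and 0^3 + 0^2 + 0 − 1 = -1.
Assume t(r) = r^3 + r^2 + r − 1.
Then t(r+1) = t(r) + (3r^2 + 5r + 3) = (r^3 + r^2 + r − 1) + (3r^2 + 5r + 3) = r^3 + 4r^2 + 6r + 2,
and (r+1)^3 + (r+1)^2 + (r+1) − 1 = r^3 + 4r^2 + 6r + 2.
This completes the inductive step, so t(n) = n^3 + n^2 + n − 1 for all n ≥ 0.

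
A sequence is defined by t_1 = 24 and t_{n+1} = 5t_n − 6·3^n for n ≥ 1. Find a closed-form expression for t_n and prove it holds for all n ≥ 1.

Claim: t_n = 3·5^n + 3·3^n.

Base case: t_1 = 24, and 3·5^1 + 3·3^1 = 15 + 9 = 24.
Assume t_r = 3·5^r + 3·3^r for some r ≥ 1.
Then t_{r+1} = 5t_r − 6·3^r = 5·(3·5^r + 3·3^r) − 6·3^r = 3·5^{r+1} + 15·3^r − 6·3^r = 3·5^{r+1} + 9·3^r = 3·5^{r+1} + 3·3^{r+1}.
So the formula holds for r+1, and by induction t_n = 3·5^n + 3·3^n for all n ≥ 1.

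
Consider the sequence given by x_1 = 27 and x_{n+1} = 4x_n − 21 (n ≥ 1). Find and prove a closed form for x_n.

Claim: x_n = 5·4^n + 7.

Base case: x_1 = 27, and 5·4^1 + 7 = 20 + 7 = 27.
Assume x_m = 5·4^m + 7 for some m ≥ 1.
Then x_{m+1} = 4x_m − 21 = 4·(5·4^m + 7) − 21 = 20·4^m + 28 − 21 = 5·4^{m+1} + 7.
This completes the inductive step, so x_n = 5·4^n + 7 for all n ≥ 1.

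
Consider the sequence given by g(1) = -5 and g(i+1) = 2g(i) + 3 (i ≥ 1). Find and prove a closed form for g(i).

Claim: g(i) = -2^i − 3.

Base case: g(1) = -5, and -2^1 − 3 = -2 − 3 = -5.
Assume g(r) = -2^r − 3 for some r ≥ 1.
Then g(r+1) = 2g(r) + 3 = 2·(-2^r − 3) + 3 = -2^{r+1} − 6 + 3 = -2^{r+1} − 3.
Hence g(i) = -2^i − 3 for every i ≥ 1, by induction.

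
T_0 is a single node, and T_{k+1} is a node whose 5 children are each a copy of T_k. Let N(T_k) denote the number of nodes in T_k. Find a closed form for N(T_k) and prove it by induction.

Claim: N(T_k) = (5^{k+1} − 1)/4.

Base case: N(T_0) = 1, and (5^{0+1} − 1)/4 = 1.
Assume N(T_m) = (5^{m+1} − 1)/4.
Then N(T_{m+1}) = 1 + 5N(T_m) = 1 + 5·(5^{m+1} − 1)/4 = 1 + (5^{m+2} − 5)/4 = (4 + 5^{m+2} − 5)/4 = (5^{m+2} − 1)/4.
This completes the inductive step, so N(T_k) = (5^{k+1} − 1)/4 for all k ≥ 0.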